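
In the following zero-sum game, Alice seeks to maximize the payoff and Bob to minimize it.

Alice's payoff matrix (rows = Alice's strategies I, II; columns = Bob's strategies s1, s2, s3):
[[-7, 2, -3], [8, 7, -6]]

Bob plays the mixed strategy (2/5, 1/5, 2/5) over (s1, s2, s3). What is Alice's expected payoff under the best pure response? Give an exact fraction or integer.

I: (-7)·(2/5) + (2)·(1/5) + (-3)·(2/5) = -18/5.
II: (8)·(2/5) + (7)·(1/5) + (-6)·(2/5) = 11/5.
The best pure response is II with expected payoff 11/5.

11/5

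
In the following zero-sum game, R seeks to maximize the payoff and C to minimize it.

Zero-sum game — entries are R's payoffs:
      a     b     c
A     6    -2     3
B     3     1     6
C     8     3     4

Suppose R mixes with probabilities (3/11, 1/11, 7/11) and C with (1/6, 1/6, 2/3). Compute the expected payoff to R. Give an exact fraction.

265/66

Against (1/6, 1/6, 2/3), each row's expected payoff is A: 8/3; B: 14/3; C: 9/2.
Taking the (3/11, 1/11, 7/11)-weighted average: (3/11)·(8/3) + (1/11)·(14/3) + (7/11)·(9/2) = 265/66.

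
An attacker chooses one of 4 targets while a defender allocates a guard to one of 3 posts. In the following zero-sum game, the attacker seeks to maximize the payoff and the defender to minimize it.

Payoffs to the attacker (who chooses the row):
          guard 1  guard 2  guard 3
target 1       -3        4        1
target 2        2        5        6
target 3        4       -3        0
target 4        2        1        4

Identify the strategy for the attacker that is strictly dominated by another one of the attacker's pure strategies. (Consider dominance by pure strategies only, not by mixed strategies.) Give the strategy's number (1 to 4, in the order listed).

Compare target 1 with target 2: 2 > -3, 5 > 4, 6 > 1.
So target 2 strictly dominates target 1 for the attacker; target 1 is strictly dominated.

1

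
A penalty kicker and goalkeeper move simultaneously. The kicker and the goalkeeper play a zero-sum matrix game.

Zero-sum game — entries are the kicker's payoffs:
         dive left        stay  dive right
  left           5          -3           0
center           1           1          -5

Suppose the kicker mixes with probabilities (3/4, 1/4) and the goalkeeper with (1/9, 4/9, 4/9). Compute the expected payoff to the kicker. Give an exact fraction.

Against (1/9, 4/9, 4/9), each row's expected payoff is left: -7/9; center: -5/3.
Taking the (3/4, 1/4)-weighted average: (3/4)·(-7/9) + (1/4)·(-5/3) = -1.

-1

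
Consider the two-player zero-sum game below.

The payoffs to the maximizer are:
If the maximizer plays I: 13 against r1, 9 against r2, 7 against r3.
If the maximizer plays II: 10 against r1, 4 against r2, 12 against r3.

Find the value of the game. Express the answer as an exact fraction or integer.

8

Column r1 is strictly dominated by r2 for the minimizer (it gives the maximizer more in every row).
The remaining 2×2 game on (I, II) × (r2, r3) has no saddle point. Let the maximizer play I with probability p; indifference gives 9p + 4(1−p) = 7p + 12(1−p), so p = 4/5.
Similarly the minimizer's optimal q on r2 is 1/2, and the value is 9·(1/2) + (7)·(1/2) = 8.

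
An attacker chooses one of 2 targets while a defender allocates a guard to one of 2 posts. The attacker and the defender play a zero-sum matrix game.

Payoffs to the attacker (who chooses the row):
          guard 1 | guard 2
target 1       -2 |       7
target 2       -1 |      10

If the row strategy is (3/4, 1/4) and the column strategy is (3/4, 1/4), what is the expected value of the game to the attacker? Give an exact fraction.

Against (3/4, 1/4), each row's expected payoff is target 1: 1/4; target 2: 7/4.
Taking the (3/4, 1/4)-weighted average: (3/4)·(1/4) + (1/4)·(7/4) = 5/8.

5/8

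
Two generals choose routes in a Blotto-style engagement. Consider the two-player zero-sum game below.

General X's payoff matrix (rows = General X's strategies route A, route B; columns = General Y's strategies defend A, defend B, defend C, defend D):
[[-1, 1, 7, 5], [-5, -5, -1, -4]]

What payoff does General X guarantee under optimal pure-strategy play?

Row minima: -1, -5 → General X's maximin is -1.
Column maxima: -1, 1, 7, 5 → General Y's minimax is -1.
They coincide at (route A, defend A), so the value is -1.

-1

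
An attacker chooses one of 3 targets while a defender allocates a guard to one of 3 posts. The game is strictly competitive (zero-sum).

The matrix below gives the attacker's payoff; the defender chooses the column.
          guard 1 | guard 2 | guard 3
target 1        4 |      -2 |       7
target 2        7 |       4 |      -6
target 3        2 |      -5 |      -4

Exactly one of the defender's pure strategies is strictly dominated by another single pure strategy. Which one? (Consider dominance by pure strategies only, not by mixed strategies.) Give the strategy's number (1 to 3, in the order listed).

The defender prefers columns that give the attacker less. Compare guard 1 with guard 2: -2 < 4, 4 < 7, -5 < 2.
So guard 2 strictly dominates guard 1 for the defender; guard 1 is strictly dominated.

1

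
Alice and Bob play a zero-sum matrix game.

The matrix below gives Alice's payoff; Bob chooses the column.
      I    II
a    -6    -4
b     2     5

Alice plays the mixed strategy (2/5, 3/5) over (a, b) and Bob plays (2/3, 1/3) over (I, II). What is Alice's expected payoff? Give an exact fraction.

-1/3

Against (2/3, 1/3), each row's expected payoff is a: -16/3; b: 3.
Taking the (2/5, 3/5)-weighted average: (2/5)·(-16/3) + (3/5)·(3) = -1/3.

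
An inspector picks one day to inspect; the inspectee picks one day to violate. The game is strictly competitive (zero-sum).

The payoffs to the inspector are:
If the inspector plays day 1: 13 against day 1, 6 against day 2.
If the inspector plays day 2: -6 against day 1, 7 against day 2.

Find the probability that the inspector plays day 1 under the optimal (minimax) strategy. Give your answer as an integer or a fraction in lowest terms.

13/20

Row minima are 6 and -6, so the inspector's maximin is 6; column maxima are 13 and 7, so the inspectee's minimax is 7. These differ, so the equilibrium is in mixed strategies.
Let the inspector play day 1 with probability p. The inspectee is indifferent when 13p − 6(1−p) = 6p + 7(1−p), giving p = 13/20.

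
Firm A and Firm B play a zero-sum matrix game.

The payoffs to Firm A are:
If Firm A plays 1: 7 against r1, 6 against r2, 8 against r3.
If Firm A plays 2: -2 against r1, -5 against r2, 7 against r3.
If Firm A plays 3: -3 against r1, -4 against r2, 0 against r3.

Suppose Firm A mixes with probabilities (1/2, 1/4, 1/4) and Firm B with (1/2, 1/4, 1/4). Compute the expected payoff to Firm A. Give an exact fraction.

Against (1/2, 1/4, 1/4), each row's expected payoff is 1: 7; 2: -1/2; 3: -5/2.
Taking the (1/2, 1/4, 1/4)-weighted average: (1/2)·(7) + (1/4)·(-1/2) + (1/4)·(-5/2) = 11/4.

11/4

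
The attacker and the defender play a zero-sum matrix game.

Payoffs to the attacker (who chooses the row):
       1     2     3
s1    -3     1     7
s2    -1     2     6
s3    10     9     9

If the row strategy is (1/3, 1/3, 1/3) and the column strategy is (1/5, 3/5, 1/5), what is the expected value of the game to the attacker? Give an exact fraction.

Against (1/5, 3/5, 1/5), each row's expected payoff is s1: 7/5; s2: 11/5; s3: 46/5.
Taking the (1/3, 1/3, 1/3)-weighted average: (1/3)·(7/5) + (1/3)·(11/5) + (1/3)·(46/5) = 64/15.

64/15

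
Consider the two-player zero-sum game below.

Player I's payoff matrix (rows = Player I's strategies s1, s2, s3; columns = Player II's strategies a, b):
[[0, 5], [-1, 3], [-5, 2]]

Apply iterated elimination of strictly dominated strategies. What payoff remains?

Row s3 is strictly dominated by row s1 (0>-5, 5>2); eliminate s3.
Column b is strictly dominated by a for Player II (0<5, -1<3); eliminate b.
Row s2 is strictly dominated by row s1 (0>-1); eliminate s2.
Only (s1, a) remains, with payoff 0.

0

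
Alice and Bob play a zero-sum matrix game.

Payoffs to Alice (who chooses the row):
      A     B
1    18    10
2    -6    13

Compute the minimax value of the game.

98/9

Row minima are 10 and -6, so Alice's maximin is 10; column maxima are 18 and 13, so Bob's minimax is 13. These differ, so the equilibrium is in mixed strategies.
Let Alice play 1 with probability p. Bob is indifferent when 18p − 6(1−p) = 10p + 13(1−p), giving p = 19/27.
Let Bob play A with probability q. Alice is indifferent when 18q + 10(1−q) = −6q + 13(1−q), giving q = 1/9.
The value is 18·(1/9) + (10)·(8/9) = 98/9.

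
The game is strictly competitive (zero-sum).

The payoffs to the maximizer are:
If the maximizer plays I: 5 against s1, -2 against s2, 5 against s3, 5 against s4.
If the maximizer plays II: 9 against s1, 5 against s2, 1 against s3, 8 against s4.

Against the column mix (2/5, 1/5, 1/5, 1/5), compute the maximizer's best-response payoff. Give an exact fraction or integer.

I: (5)·(2/5) + (-2)·(1/5) + (5)·(1/5) + (5)·(1/5) = 18/5.
II: (9)·(2/5) + (5)·(1/5) + (1)·(1/5) + (8)·(1/5) = 32/5.
The best pure response is II with expected payoff 32/5.

32/5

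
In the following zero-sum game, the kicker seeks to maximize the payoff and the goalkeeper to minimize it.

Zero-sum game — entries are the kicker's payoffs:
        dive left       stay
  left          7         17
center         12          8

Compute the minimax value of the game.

74/7

Row minima are 7 and 8, so the kicker's maximin is 8; column maxima are 12 and 17, so the goalkeeper's minimax is 12. These differ, so the equilibrium is in mixed strategies.
Let the kicker play left with probability p. The goalkeeper is indifferent when 7p + 12(1−p) = 17p + 8(1−p), giving p = 2/7.
Let the goalkeeper play dive left with probability q. The kicker is indifferent when 7q + 17(1−q) = 12q + 8(1−q), giving q = 9/14.
The value is 7·(9/14) + (17)·(5/14) = 74/7.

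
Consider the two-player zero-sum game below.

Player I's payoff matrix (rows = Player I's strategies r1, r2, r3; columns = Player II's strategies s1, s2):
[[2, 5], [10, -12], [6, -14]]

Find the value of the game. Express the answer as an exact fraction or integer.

74/25

Row r3 is strictly dominated by row r2, so Player I never plays it.
The remaining 2×2 game on (r1, r2) × (s1, s2) has no saddle point. Let Player I play r1 with probability p; indifference gives 2p + 10(1−p) = 5p − 12(1−p), so p = 22/25.
Similarly Player II's optimal q on s1 is 17/25, and the value is 2·(17/25) + (5)·(8/25) = 74/25.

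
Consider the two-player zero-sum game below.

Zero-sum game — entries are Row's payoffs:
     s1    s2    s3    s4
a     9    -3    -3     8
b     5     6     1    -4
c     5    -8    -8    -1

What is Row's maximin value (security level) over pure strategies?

-3

The worst-case payoff for each row is a: -3, b: -4, c: -8.
The best of these is -3.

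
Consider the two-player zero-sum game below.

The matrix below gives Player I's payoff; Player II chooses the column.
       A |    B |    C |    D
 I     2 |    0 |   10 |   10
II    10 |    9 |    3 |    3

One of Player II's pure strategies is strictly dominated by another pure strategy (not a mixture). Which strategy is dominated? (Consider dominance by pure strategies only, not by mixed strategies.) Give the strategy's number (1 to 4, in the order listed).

Player II prefers columns that give Player I less. Compare A with B: 0 < 2, 9 < 10.
So B strictly dominates A for Player II; A is strictly dominated.

1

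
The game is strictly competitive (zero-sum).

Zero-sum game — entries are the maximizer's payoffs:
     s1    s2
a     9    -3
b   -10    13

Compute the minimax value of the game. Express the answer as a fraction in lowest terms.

87/35

Row minima are -3 and -10, so the maximizer's maximin is -3; column maxima are 9 and 13, so the minimizer's minimax is 9. These differ, so the equilibrium is in mixed strategies.
Let the maximizer play a with probability p. The minimizer is indifferent when 9p − 10(1−p) = −3p + 13(1−p), giving p = 23/35.
Let the minimizer play s1 with probability q. The maximizer is indifferent when 9q − 3(1−q) = −10q + 13(1−q), giving q = 16/35.
The value is 9·(16/35) + (-3)·(19/35) = 87/35.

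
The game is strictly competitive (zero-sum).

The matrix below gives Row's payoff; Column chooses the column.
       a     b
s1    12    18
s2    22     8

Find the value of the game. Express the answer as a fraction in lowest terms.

Row minima are 12 and 8, so Row's maximin is 12; column maxima are 22 and 18, so Column's minimax is 18. These differ, so the equilibrium is in mixed strategies.
Let Row play s1 with probability p. Column is indifferent when 12p + 22(1−p) = 18p + 8(1−p), giving p = 7/10.
Let Column play a with probability q. Row is indifferent when 12q + 18(1−q) = 22q + 8(1−q), giving q = 1/2.
The value is 12·(1/2) + (18)·(1/2) = 15.

15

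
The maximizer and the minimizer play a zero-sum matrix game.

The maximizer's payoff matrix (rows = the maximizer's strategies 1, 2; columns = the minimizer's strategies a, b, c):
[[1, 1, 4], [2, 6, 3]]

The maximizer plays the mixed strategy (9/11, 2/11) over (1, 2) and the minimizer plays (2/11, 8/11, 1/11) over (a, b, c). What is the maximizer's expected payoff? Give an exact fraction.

236/121

Against (2/11, 8/11, 1/11), each row's expected payoff is 1: 14/11; 2: 5.
Taking the (9/11, 2/11)-weighted average: (9/11)·(14/11) + (2/11)·(5) = 236/121.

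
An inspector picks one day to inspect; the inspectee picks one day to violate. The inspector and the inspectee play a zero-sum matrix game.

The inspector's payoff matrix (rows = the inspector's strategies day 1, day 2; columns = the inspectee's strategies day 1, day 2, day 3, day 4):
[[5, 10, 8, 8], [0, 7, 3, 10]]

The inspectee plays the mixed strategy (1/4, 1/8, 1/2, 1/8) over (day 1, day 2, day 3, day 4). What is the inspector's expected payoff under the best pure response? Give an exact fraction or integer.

15/2

day 1: (5)·(1/4) + (10)·(1/8) + (8)·(1/2) + (8)·(1/8) = 15/2.
day 2: (0)·(1/4) + (7)·(1/8) + (3)·(1/2) + (10)·(1/8) = 29/8.
The best pure response is day 1 with expected payoff 15/2.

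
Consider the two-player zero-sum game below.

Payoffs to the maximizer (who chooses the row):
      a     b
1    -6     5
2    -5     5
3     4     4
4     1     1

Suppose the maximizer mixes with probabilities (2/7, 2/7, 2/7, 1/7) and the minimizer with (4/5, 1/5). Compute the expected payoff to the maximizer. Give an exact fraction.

Against (4/5, 1/5), each row's expected payoff is 1: -19/5; 2: -3; 3: 4; 4: 1.
Taking the (2/7, 2/7, 2/7, 1/7)-weighted average: (2/7)·(-19/5) + (2/7)·(-3) + (2/7)·(4) + (1/7)·(1) = -23/35.

-23/35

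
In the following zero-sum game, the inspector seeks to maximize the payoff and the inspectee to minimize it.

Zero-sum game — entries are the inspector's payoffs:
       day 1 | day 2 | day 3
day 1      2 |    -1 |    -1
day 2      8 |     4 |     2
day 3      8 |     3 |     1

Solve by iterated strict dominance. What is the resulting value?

2

Column day 1 is strictly dominated by day 2 for the inspectee (-1<2, 4<8, 3<8); eliminate day 1.
Row day 1 is strictly dominated by row day 2 (4>-1, 2>-1); eliminate day 1.
Row day 3 is strictly dominated by row day 2 (4>3, 2>1); eliminate day 3.
Column day 2 is strictly dominated by day 3 for the inspectee (2<4); eliminate day 2.
Only (day 2, day 3) remains, with payoff 2.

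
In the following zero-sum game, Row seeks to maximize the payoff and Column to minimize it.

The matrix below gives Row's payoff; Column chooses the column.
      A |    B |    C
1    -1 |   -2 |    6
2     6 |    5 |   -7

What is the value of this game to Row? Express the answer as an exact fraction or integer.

Column A is strictly dominated by B for Column (it gives Row more in every row).
The remaining 2×2 game on (1, 2) × (B, C) has no saddle point. Let Row play 1 with probability p; indifference gives −2p + 5(1−p) = 6p − 7(1−p), so p = 3/5.
Similarly Column's optimal q on B is 13/20, and the value is -2·(13/20) + (6)·(7/20) = 4/5.

4/5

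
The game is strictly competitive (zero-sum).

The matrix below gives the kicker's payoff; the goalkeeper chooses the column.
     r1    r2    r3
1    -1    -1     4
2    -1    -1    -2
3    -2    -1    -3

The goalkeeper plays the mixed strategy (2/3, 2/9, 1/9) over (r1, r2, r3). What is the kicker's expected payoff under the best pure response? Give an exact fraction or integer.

1: (-1)·(2/3) + (-1)·(2/9) + (4)·(1/9) = -4/9.
2: (-1)·(2/3) + (-1)·(2/9) + (-2)·(1/9) = -10/9.
3: (-2)·(2/3) + (-1)·(2/9) + (-3)·(1/9) = -17/9.
The best pure response is 1 with expected payoff -4/9.

-4/9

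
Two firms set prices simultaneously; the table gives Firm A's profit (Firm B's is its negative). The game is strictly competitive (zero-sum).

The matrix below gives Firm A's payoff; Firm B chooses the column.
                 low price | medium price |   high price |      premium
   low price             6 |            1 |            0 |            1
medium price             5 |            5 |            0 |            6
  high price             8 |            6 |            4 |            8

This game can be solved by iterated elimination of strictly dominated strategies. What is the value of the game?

4

Row low price is strictly dominated by row high price (8>6, 6>1, 4>0, 8>1); eliminate low price.
Row medium price is strictly dominated by row high price (8>5, 6>5, 4>0, 8>6); eliminate medium price.
Column medium price is strictly dominated by high price for Firm B (4<6); eliminate medium price.
Column low price is strictly dominated by high price for Firm B (4<8); eliminate low price.
Column premium is strictly dominated by high price for Firm B (4<8); eliminate premium.
Only (high price, high price) remains, with payoff 4.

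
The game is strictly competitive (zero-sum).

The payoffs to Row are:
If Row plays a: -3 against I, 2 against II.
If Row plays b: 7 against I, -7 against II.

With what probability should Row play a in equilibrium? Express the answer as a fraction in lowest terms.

Row minima are -3 and -7, so Row's maximin is -3; column maxima are 7 and 2, so Column's minimax is 2. These differ, so the equilibrium is in mixed strategies.
Let Row play a with probability p. Column is indifferent when −3p + 7(1−p) = 2p − 7(1−p), giving p = 14/19.

14/19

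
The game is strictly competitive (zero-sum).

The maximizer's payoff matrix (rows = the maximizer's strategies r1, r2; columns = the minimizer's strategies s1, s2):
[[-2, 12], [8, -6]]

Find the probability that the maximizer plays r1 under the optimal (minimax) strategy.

1/2

Row minima are -2 and -6, so the maximizer's maximin is -2; column maxima are 8 and 12, so the minimizer's minimax is 8. These differ, so the equilibrium is in mixed strategies.
Let the maximizer play r1 with probability p. The minimizer is indifferent when −2p + 8(1−p) = 12p − 6(1−p), giving p = 1/2.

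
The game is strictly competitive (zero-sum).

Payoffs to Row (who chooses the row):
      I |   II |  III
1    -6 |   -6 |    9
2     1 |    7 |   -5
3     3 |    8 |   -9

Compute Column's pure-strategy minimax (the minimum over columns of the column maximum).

3

The worst case (largest entry) in each column is I: 3, II: 8, III: 9.
The best (smallest) of these is 3.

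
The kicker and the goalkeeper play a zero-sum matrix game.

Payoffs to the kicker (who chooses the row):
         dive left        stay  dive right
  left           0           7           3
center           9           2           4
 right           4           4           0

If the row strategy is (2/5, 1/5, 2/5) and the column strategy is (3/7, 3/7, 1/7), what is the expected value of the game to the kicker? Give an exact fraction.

19/5

Against (3/7, 3/7, 1/7), each row's expected payoff is left: 24/7; center: 37/7; right: 24/7.
Taking the (2/5, 1/5, 2/5)-weighted average: (2/5)·(24/7) + (1/5)·(37/7) + (2/5)·(24/7) = 19/5.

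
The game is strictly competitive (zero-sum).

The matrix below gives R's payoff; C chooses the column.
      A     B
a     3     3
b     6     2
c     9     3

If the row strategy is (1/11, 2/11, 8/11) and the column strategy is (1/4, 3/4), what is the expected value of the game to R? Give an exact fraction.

Against (1/4, 3/4), each row's expected payoff is a: 3; b: 3; c: 9/2.
Taking the (1/11, 2/11, 8/11)-weighted average: (1/11)·(3) + (2/11)·(3) + (8/11)·(9/2) = 45/11.

45/11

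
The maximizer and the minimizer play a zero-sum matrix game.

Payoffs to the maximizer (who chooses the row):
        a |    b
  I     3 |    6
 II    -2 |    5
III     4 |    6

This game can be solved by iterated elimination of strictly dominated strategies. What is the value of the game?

4

Row II is strictly dominated by row I (3>-2, 6>5); eliminate II.
Column b is strictly dominated by a for the minimizer (3<6, 4<6); eliminate b.
Row I is strictly dominated by row III (4>3); eliminate I.
Only (III, a) remains, with payoff 4.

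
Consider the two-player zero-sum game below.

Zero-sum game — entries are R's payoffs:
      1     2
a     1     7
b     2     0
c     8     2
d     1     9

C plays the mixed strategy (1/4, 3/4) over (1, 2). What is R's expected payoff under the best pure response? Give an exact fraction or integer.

7

a: (1)·(1/4) + (7)·(3/4) = 11/2.
b: (2)·(1/4) + (0)·(3/4) = 1/2.
c: (8)·(1/4) + (2)·(3/4) = 7/2.
d: (1)·(1/4) + (9)·(3/4) = 7.
The best pure response is d with expected payoff 7.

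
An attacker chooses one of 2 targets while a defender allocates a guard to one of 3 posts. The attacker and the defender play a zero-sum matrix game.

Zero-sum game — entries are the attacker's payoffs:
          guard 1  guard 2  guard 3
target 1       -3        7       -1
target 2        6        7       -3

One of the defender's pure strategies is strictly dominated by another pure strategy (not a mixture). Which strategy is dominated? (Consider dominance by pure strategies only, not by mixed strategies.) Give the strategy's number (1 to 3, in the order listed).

The defender prefers columns that give the attacker less. Compare guard 2 with guard 1: -3 < 7, 6 < 7.
So guard 1 strictly dominates guard 2 for the defender; guard 2 is strictly dominated.

2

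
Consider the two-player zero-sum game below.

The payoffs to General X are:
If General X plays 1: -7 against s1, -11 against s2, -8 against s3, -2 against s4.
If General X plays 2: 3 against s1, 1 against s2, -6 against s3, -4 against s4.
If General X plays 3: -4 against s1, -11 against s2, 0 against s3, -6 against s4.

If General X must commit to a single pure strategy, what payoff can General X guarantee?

The worst-case payoff for each row is 1: -11, 2: -6, 3: -11.
The best of these is -6.

-6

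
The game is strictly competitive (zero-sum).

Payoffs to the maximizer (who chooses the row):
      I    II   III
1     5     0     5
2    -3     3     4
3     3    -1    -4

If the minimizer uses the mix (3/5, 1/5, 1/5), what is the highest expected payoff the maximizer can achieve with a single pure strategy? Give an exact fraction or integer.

1: (5)·(3/5) + (0)·(1/5) + (5)·(1/5) = 4.
2: (-3)·(3/5) + (3)·(1/5) + (4)·(1/5) = -2/5.
3: (3)·(3/5) + (-1)·(1/5) + (-4)·(1/5) = 4/5.
The best pure response is 1 with expected payoff 4.

4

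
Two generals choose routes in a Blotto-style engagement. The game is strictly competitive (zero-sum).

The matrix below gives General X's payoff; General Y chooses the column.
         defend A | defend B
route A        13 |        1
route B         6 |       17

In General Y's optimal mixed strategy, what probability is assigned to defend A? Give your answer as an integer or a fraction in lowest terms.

Row minima are 1 and 6, so General X's maximin is 6; column maxima are 13 and 17, so General Y's minimax is 13. These differ, so the equilibrium is in mixed strategies.
Let General Y play defend A with probability q. General X is indifferent when 13q + (1−q) = 6q + 17(1−q), giving q = 16/23.

16/23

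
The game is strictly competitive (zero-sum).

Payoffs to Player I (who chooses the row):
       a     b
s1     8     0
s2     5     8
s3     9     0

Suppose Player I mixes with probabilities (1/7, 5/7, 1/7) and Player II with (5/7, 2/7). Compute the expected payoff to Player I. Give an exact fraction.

290/49

Against (5/7, 2/7), each row's expected payoff is s1: 40/7; s2: 41/7; s3: 45/7.
Taking the (1/7, 5/7, 1/7)-weighted average: (1/7)·(40/7) + (5/7)·(41/7) + (1/7)·(45/7) = 290/49.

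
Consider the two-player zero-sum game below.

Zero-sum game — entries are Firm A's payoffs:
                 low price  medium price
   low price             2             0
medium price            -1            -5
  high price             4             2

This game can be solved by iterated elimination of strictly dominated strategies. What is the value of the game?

2

Column low price is strictly dominated by medium price for Firm B (0<2, -5<-1, 2<4); eliminate low price.
Row low price is strictly dominated by row high price (2>0); eliminate low price.
Row medium price is strictly dominated by row high price (2>-5); eliminate medium price.
Only (high price, medium price) remains, with payoff 2.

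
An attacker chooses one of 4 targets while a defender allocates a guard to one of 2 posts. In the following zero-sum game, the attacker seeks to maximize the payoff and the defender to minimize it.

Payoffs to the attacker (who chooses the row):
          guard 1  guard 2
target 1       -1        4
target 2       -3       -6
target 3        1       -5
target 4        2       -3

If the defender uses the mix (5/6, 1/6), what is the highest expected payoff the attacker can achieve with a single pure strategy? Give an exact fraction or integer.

target 1: (-1)·(5/6) + (4)·(1/6) = -1/6.
target 2: (-3)·(5/6) + (-6)·(1/6) = -7/2.
target 3: (1)·(5/6) + (-5)·(1/6) = 0.
target 4: (2)·(5/6) + (-3)·(1/6) = 7/6.
The best pure response is target 4 with expected payoff 7/6.

7/6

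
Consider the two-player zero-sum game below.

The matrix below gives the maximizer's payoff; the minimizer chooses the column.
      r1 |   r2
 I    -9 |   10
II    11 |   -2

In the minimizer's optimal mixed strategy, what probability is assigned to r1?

3/8

Row minima are -9 and -2, so the maximizer's maximin is -2; column maxima are 11 and 10, so the minimizer's minimax is 10. These differ, so the equilibrium is in mixed strategies.
Let the minimizer play r1 with probability q. The maximizer is indifferent when −9q + 10(1−q) = 11q − 2(1−q), giving q = 3/8.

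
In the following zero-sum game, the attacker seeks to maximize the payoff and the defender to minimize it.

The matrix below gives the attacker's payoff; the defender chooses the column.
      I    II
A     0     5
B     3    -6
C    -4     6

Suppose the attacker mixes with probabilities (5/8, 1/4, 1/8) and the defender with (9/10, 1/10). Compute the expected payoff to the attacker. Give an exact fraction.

37/80

Against (9/10, 1/10), each row's expected payoff is A: 1/2; B: 21/10; C: -3.
Taking the (5/8, 1/4, 1/8)-weighted average: (5/8)·(1/2) + (1/4)·(21/10) + (1/8)·(-3) = 37/80.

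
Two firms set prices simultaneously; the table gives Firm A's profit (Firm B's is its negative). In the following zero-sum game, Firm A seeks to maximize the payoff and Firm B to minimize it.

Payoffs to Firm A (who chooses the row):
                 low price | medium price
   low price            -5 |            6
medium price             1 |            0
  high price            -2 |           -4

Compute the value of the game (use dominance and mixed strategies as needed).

1/2

Row high price is strictly dominated by row medium price, so Firm A never plays it.
The remaining 2×2 game on (low price, medium price) × (low price, medium price) has no saddle point. Let Firm A play low price with probability p; indifference gives −5p + (1−p) = 6p, so p = 1/12.
Similarly Firm B's optimal q on low price is 1/2, and the value is -5·(1/2) + (6)·(1/2) = 1/2.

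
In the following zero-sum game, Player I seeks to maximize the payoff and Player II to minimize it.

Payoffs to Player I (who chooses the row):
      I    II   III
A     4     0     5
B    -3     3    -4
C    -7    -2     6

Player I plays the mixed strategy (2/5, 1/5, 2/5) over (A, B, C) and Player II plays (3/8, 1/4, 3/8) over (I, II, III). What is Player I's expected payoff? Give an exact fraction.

5/8

Against (3/8, 1/4, 3/8), each row's expected payoff is A: 27/8; B: -15/8; C: -7/8.
Taking the (2/5, 1/5, 2/5)-weighted average: (2/5)·(27/8) + (1/5)·(-15/8) + (2/5)·(-7/8) = 5/8.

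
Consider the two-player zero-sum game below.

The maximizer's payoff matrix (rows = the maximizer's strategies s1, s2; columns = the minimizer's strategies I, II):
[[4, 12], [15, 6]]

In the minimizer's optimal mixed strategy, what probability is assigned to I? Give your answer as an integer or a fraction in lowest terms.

6/17

Row minima are 4 and 6, so the maximizer's maximin is 6; column maxima are 15 and 12, so the minimizer's minimax is 12. These differ, so the equilibrium is in mixed strategies.
Let the minimizer play I with probability q. The maximizer is indifferent when 4q + 12(1−q) = 15q + 6(1−q), giving q = 6/17.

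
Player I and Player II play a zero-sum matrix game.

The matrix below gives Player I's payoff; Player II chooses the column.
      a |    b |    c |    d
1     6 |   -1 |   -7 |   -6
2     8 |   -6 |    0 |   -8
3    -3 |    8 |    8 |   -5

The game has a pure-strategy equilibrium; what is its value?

Row minima: -7, -8, -5 → Player I's maximin is -5.
Column maxima: 8, 8, 8, -5 → Player II's minimax is -5.
They coincide at (3, d), so the value is -5.

-5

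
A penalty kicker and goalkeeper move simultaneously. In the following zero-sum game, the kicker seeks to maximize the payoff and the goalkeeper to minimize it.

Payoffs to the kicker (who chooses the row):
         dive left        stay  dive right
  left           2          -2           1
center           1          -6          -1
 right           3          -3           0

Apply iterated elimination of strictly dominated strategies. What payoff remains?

-2

Column dive left is strictly dominated by stay for the goalkeeper (-2<2, -6<1, -3<3); eliminate dive left.
Column dive right is strictly dominated by stay for the goalkeeper (-2<1, -6<-1, -3<0); eliminate dive right.
Row center is strictly dominated by row left (-2>-6); eliminate center.
Row right is strictly dominated by row left (-2>-3); eliminate right.
Only (left, stay) remains, with payoff -2.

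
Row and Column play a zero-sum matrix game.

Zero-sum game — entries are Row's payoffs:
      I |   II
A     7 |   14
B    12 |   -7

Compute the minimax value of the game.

217/26

Row minima are 7 and -7, so Row's maximin is 7; column maxima are 12 and 14, so Column's minimax is 12. These differ, so the equilibrium is in mixed strategies.
Let Row play A with probability p. Column is indifferent when 7p + 12(1−p) = 14p − 7(1−p), giving p = 19/26.
Let Column play I with probability q. Row is indifferent when 7q + 14(1−q) = 12q − 7(1−q), giving q = 21/26.
The value is 7·(21/26) + (14)·(5/26) = 217/26.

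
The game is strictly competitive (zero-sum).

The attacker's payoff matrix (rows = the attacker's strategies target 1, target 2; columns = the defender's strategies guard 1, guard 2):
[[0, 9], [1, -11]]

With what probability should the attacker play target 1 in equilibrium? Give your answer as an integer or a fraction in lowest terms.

Row minima are 0 and -11, so the attacker's maximin is 0; column maxima are 1 and 9, so the defender's minimax is 1. These differ, so the equilibrium is in mixed strategies.
Let the attacker play target 1 with probability p. The defender is indifferent when (1−p) = 9p − 11(1−p), giving p = 4/7.

4/7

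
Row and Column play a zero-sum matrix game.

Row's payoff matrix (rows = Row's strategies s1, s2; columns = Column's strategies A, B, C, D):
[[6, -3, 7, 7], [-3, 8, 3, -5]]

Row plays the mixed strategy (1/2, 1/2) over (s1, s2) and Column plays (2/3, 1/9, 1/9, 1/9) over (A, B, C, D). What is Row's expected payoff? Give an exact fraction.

Against (2/3, 1/9, 1/9, 1/9), each row's expected payoff is s1: 47/9; s2: -4/3.
Taking the (1/2, 1/2)-weighted average: (1/2)·(47/9) + (1/2)·(-4/3) = 35/18.

35/18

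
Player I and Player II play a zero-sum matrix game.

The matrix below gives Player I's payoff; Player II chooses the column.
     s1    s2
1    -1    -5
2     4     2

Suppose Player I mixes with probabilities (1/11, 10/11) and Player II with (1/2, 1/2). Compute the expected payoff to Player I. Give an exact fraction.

27/11

Against (1/2, 1/2), each row's expected payoff is 1: -3; 2: 3.
Taking the (1/11, 10/11)-weighted average: (1/11)·(-3) + (10/11)·(3) = 27/11.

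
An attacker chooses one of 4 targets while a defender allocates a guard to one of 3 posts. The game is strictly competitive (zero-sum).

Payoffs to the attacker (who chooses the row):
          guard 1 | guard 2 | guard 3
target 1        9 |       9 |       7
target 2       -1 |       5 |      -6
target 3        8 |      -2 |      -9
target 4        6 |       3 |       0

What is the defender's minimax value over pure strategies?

The worst case (largest entry) in each column is guard 1: 9, guard 2: 9, guard 3: 7.
The best (smallest) of these is 7.

7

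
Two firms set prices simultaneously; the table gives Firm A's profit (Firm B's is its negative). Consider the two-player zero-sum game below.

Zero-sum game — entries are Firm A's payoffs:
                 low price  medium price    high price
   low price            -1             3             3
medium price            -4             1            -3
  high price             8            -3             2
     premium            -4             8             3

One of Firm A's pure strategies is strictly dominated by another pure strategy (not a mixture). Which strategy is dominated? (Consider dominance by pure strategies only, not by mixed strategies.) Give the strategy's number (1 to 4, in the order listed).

2

Compare medium price with low price: -1 > -4, 3 > 1, 3 > -3.
So low price strictly dominates medium price for Firm A; medium price is strictly dominated.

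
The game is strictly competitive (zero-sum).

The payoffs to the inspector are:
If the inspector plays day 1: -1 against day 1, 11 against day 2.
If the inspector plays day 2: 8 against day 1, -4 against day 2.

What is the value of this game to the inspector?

7/2

Row minima are -1 and -4, so the inspector's maximin is -1; column maxima are 8 and 11, so the inspectee's minimax is 8. These differ, so the equilibrium is in mixed strategies.
Let the inspector play day 1 with probability p. The inspectee is indifferent when −p + 8(1−p) = 11p − 4(1−p), giving p = 1/2.
Let the inspectee play day 1 with probability q. The inspector is indifferent when −q + 11(1−q) = 8q − 4(1−q), giving q = 5/8.
The value is -1·(5/8) + (11)·(3/8) = 7/2.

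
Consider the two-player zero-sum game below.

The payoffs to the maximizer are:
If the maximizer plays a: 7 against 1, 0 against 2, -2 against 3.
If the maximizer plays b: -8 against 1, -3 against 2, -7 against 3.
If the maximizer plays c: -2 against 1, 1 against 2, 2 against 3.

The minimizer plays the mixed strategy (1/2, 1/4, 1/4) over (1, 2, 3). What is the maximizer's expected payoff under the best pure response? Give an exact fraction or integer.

3

a: (7)·(1/2) + (0)·(1/4) + (-2)·(1/4) = 3.
b: (-8)·(1/2) + (-3)·(1/4) + (-7)·(1/4) = -13/2.
c: (-2)·(1/2) + (1)·(1/4) + (2)·(1/4) = -1/4.
The best pure response is a with expected payoff 3.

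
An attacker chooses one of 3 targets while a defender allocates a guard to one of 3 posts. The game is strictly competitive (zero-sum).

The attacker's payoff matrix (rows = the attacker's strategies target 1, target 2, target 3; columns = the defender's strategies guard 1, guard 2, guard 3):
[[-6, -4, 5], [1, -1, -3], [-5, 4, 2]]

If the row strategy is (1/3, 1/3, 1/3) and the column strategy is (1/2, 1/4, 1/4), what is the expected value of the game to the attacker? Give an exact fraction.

Against (1/2, 1/4, 1/4), each row's expected payoff is target 1: -11/4; target 2: -1/2; target 3: -1.
Taking the (1/3, 1/3, 1/3)-weighted average: (1/3)·(-11/4) + (1/3)·(-1/2) + (1/3)·(-1) = -17/12.

-17/12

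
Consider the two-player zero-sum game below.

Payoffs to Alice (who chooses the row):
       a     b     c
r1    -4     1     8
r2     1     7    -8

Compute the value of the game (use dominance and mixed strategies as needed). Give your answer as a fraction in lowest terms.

Column b is strictly dominated by a for Bob (it gives Alice more in every row).
The remaining 2×2 game on (r1, r2) × (a, c) has no saddle point. Let Alice play r1 with probability p; indifference gives −4p + (1−p) = 8p − 8(1−p), so p = 3/7.
Similarly Bob's optimal q on a is 16/21, and the value is -4·(16/21) + (8)·(5/21) = -8/7.

-8/7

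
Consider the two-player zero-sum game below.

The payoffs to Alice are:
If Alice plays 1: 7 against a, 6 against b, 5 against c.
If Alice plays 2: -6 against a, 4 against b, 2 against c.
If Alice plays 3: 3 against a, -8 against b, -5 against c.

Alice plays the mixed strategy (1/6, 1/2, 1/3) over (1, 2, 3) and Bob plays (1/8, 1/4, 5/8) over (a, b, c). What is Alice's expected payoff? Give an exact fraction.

Against (1/8, 1/4, 5/8), each row's expected payoff is 1: 11/2; 2: 3/2; 3: -19/4.
Taking the (1/6, 1/2, 1/3)-weighted average: (1/6)·(11/2) + (1/2)·(3/2) + (1/3)·(-19/4) = 1/12.

1/12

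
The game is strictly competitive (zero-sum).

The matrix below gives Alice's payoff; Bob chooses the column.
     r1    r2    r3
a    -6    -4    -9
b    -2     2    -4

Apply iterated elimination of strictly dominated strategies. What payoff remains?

-4

Row a is strictly dominated by row b (-2>-6, 2>-4, -4>-9); eliminate a.
Column r1 is strictly dominated by r3 for Bob (-4<-2); eliminate r1.
Column r2 is strictly dominated by r3 for Bob (-4<2); eliminate r2.
Only (b, r3) remains, with payoff -4.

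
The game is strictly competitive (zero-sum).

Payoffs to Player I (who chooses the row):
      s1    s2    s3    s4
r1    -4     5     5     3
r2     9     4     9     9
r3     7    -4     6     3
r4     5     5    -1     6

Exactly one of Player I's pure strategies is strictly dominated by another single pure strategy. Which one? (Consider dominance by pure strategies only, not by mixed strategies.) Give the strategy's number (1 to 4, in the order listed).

3

Compare r3 with r2: 9 > 7, 4 > -4, 9 > 6, 9 > 3.
So r2 strictly dominates r3 for Player I; r3 is strictly dominated.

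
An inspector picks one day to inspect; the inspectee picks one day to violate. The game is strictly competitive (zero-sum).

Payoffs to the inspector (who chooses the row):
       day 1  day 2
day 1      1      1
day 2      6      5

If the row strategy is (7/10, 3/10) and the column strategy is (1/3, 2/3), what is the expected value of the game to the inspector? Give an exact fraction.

23/10

Against (1/3, 2/3), each row's expected payoff is day 1: 1; day 2: 16/3.
Taking the (7/10, 3/10)-weighted average: (7/10)·(1) + (3/10)·(16/3) = 23/10.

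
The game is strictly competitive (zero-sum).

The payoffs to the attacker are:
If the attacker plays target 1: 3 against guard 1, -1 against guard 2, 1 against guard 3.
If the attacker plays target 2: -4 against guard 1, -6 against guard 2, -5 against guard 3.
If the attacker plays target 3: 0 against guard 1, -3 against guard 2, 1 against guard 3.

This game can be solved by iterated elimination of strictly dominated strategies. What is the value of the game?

Row target 2 is strictly dominated by row target 1 (3>-4, -1>-6, 1>-5); eliminate target 2.
Column guard 3 is strictly dominated by guard 2 for the defender (-1<1, -3<1); eliminate guard 3.
Column guard 1 is strictly dominated by guard 2 for the defender (-1<3, -3<0); eliminate guard 1.
Row target 3 is strictly dominated by row target 1 (-1>-3); eliminate target 3.
Only (target 1, guard 2) remains, with payoff -1.

-1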